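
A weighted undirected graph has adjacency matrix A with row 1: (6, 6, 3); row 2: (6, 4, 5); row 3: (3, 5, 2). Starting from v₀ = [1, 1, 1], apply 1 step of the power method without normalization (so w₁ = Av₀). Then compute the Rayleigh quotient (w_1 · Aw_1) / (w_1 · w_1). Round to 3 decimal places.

w1 = Av₀ = (6·1 + 6·1 + 3·1; 6·1 + 4·1 + 5·1; 3·1 + 5·1 + 2·1) = (15, 15, 10)
Aw1 = (210, 200, 140)
w1·Aw1 = 15·210 + 15·200 + 10·140 = 7550; w1·w1 = 15·15 + 15·15 + 10·10 = 550
λ ≈ 7550/550 = 13.727

λ ≈ 13.727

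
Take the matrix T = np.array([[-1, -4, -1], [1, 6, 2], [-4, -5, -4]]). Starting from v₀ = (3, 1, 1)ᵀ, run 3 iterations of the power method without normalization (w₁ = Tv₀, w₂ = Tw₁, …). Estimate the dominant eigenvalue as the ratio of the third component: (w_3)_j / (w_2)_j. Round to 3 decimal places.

-4.328

w1 = Tv₀ = ((-1)·3 + (-4)·1 + (-1)·1; 1·3 + 6·1 + 2·1; (-4)·3 + (-5)·1 + (-4)·1) = (-8, 11, -21)
w2 = Tw1 = ((-1)·(-8) + (-4)·11 + (-1)·(-21); 1·(-8) + 6·11 + 2·(-21); (-4)·(-8) + (-5)·11 + (-4)·(-21)) = (-15, 16, 61)
w3 = Tw2 = (-110, 203, -264)
Ratio at component: -264 / 61 = -4.328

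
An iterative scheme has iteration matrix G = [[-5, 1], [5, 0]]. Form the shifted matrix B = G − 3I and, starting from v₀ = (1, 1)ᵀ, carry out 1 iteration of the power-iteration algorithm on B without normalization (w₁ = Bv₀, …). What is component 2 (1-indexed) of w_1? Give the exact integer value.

2

B = G − 3I has rows (-8, 1); (5, -3)
w1 = Bv₀ = (-7, 2)
Requested component of w1: 2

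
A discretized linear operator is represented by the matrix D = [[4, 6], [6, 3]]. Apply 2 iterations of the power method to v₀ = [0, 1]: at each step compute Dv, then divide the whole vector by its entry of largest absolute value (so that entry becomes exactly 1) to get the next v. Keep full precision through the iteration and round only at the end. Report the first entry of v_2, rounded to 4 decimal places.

0.9333

Dv0 = (6.00000, 3.00000); divide by 6.00000 → v1 = (1.00000, 0.50000)
Dv1 = (7.00000, 7.50000); divide by 7.50000 → v2 = (0.93333, 1.00000)
Requested entry of v2: 42/45 = 0.9333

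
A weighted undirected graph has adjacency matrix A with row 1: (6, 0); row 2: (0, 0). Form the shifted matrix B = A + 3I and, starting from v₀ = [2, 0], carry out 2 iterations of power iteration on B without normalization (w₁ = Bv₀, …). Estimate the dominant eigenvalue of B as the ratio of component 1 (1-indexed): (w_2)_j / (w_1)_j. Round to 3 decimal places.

9.000

B = A + 3I has rows (9, 0); (0, 3)
w1 = Bv₀ = (18, 0)
w2 = Bw1 = (162, 0)
Ratio: 162/18 = 9.000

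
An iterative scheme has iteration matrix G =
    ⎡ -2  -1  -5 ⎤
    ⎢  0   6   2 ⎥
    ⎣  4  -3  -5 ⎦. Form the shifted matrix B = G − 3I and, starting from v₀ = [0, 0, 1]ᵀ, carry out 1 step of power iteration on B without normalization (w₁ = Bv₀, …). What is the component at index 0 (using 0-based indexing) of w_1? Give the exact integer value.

-5

B = G − 3I has rows (-5, -1, -5); (0, 3, 2); (4, -3, -8)
w1 = Bv₀ = ((-5)·0 + (-1)·0 + (-5)·1; 0·0 + 3·0 + 2·1; 4·0 + (-3)·0 + (-8)·1) = (-5, 2, -8)
Requested component of w1: -5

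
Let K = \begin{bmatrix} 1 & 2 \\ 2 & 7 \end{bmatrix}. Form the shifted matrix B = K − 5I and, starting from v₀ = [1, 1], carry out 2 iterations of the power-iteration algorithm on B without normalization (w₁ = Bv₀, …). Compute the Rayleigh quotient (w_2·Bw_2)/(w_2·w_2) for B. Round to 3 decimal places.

B = K − 5I has rows (-4, 2); (2, 2)
w1 = Bv₀ = (-2, 4)
w2 = Bw1 = (16, 4)
Bw2 = (-56, 40)
w2·Bw2 = -736; w2·w2 = 272; μ ≈ -736/272 = -2.706

μ ≈ -2.706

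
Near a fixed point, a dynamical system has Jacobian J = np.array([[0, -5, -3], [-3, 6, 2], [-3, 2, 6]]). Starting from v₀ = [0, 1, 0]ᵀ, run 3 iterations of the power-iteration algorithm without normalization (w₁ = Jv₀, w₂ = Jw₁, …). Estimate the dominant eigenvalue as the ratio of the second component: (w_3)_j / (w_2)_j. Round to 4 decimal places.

λ ≈ 9.3818

w1 = Jv₀ = (0·0 + (-5)·1 + (-3)·0; (-3)·0 + 6·1 + 2·0; (-3)·0 + 2·1 + 6·0) = (-5, 6, 2)
w2 = Jw1 = (0·(-5) + (-5)·6 + (-3)·2; (-3)·(-5) + 6·6 + 2·2; (-3)·(-5) + 2·6 + 6·2) = (-36, 55, 39)
w3 = Jw2 = (-392, 516, 452)
Ratio at component: 516 / 55 = 9.3818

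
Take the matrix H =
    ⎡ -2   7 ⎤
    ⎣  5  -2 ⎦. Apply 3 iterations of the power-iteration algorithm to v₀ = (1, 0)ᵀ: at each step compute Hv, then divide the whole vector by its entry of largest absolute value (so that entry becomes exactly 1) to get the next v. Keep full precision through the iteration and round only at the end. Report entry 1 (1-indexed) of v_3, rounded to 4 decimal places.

-0.9277

Hv0 = (-2.00000, 5.00000); divide by 5.00000 → v1 = (-0.40000, 1.00000)
Hv1 = (7.80000, -4.00000); divide by 7.80000 → v2 = (1.00000, -0.51282)
Hv2 = (-5.58974, 6.02564); divide by 6.02564 → v3 = (-0.92766, 1.00000)
Requested entry of v3: -218/235 = -0.9277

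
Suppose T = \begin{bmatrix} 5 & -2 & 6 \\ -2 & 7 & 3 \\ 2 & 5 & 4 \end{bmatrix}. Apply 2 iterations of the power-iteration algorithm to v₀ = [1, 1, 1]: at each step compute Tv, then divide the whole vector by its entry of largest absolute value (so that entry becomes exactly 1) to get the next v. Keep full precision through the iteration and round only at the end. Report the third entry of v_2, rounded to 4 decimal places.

Tv0 = (9.00000, 8.00000, 11.00000); divide by 11.00000 → v1 = (0.81818, 0.72727, 1.00000)
Tv1 = (8.63636, 6.45455, 9.27273); divide by 9.27273 → v2 = (0.93137, 0.69608, 1.00000)
Requested entry of v2: 102/102 = 1.0000

1.0000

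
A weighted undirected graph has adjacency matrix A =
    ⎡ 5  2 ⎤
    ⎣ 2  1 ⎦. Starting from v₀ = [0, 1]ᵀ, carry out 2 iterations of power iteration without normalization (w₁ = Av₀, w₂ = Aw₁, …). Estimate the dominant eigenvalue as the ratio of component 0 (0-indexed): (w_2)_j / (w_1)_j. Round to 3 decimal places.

6.000

w1 = Av₀ = (2, 1)
w2 = Aw1 = (12, 5)
Ratio at component: 12 / 2 = 6.000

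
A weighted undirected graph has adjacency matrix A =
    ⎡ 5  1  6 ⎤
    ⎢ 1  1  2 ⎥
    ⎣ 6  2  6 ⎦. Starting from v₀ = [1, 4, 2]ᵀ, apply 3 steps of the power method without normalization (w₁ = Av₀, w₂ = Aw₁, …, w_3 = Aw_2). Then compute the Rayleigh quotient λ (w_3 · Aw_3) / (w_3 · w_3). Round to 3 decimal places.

11.944

w1 = Av₀ = (5·1 + 1·4 + 6·2; 1·1 + 1·4 + 2·2; 6·1 + 2·4 + 6·2) = (21, 9, 26)
w2 = Aw1 = (5·21 + 1·9 + 6·26; 1·21 + 1·9 + 2·26; 6·21 + 2·9 + 6·26) = (270, 82, 300)
w3 = Aw2 = (3232, 952, 3584)
Aw3 = (38616, 11352, 42800)
w3·Aw3 = 3232·38616 + 952·11352 + 3584·42800 = 289009216; w3·w3 = 3232·3232 + 952·952 + 3584·3584 = 24197184
λ ≈ 289009216/24197184 = 11.944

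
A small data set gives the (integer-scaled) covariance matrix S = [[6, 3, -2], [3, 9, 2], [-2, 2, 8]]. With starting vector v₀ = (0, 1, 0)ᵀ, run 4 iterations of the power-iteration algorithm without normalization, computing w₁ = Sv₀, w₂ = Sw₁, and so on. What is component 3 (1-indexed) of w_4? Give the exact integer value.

3746

w1 = Sv₀ = (3, 9, 2)
w2 = Sw1 = (41, 94, 28)
w3 = Sw2 = (472, 1025, 330)
w4 = Sw3 = (5247, 11301, 3746)
The requested component of w4 is 3746.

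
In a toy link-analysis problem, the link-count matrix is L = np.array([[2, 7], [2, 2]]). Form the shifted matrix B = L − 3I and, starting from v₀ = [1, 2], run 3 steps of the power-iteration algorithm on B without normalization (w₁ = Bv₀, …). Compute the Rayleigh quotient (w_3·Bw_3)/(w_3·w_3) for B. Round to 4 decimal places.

B = L − 3I has rows (-1, 7); (2, -1)
w1 = Bv₀ = (13, 0)
w2 = Bw1 = (-13, 26)
w3 = Bw2 = (195, -52)
Bw3 = (-559, 442)
w3·Bw3 = -131989; w3·w3 = 40729; μ ≈ -131989/40729 = -3.2407

μ ≈ -3.2407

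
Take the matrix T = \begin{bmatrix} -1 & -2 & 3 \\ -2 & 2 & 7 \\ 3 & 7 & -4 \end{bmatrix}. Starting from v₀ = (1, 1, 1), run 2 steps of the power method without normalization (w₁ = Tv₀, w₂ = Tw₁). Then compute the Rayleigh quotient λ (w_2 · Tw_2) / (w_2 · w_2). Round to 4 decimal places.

6.1054

w1 = Tv₀ = (0, 7, 6)
w2 = Tw1 = (4, 56, 25)
Tw2 = (-41, 279, 304)
w2·Tw2 = 4·(-41) + 56·279 + 25·304 = 23060; w2·w2 = 4·4 + 56·56 + 25·25 = 3777
λ ≈ 23060/3777 = 6.1054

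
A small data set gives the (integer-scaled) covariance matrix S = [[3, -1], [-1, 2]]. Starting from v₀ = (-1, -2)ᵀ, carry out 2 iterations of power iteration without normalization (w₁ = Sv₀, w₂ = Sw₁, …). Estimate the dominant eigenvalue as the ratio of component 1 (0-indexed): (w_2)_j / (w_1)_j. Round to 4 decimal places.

w1 = Sv₀ = (3·(-1) + (-1)·(-2); (-1)·(-1) + 2·(-2)) = (-1, -3)
w2 = Sw1 = (3·(-1) + (-1)·(-3); (-1)·(-1) + 2·(-3)) = (0, -5)
Ratio at component: -5 / -3 = 1.6667

λ ≈ 1.6667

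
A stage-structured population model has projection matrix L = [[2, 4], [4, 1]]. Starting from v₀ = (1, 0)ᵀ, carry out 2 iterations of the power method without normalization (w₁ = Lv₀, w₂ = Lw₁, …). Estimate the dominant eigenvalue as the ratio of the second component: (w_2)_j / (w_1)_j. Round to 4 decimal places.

w1 = Lv₀ = (2·1 + 4·0; 4·1 + 1·0) = (2, 4)
w2 = Lw1 = (2·2 + 4·4; 4·2 + 1·4) = (20, 12)
Ratio at component: 12 / 4 = 3.0000

3.0000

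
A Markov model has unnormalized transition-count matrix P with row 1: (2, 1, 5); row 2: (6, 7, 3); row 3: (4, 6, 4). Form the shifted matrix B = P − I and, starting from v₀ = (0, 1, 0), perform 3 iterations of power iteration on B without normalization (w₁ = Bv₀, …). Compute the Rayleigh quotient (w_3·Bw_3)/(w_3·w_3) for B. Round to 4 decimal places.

11.8322

B = P − I has rows (1, 1, 5); (6, 6, 3); (4, 6, 3)
w1 = Bv₀ = (1·0 + 1·1 + 5·0; 6·0 + 6·1 + 3·0; 4·0 + 6·1 + 3·0) = (1, 6, 6)
w2 = Bw1 = (1·1 + 1·6 + 5·6; 6·1 + 6·6 + 3·6; 4·1 + 6·6 + 3·6) = (37, 60, 58)
w3 = Bw2 = (387, 756, 682)
Bw3 = (4553, 8904, 8130)
w3·Bw3 = 14038095; w3·w3 = 1186429; μ ≈ 14038095/1186429 = 11.8322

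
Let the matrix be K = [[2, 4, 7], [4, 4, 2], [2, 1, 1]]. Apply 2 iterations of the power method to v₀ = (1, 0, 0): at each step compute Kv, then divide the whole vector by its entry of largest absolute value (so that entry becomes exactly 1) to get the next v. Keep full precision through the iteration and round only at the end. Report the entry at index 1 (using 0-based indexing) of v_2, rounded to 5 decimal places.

0.82353

Kv0 = (2.000000, 4.000000, 2.000000); divide by 4.000000 → v1 = (0.500000, 1.000000, 0.500000)
Kv1 = (8.500000, 7.000000, 2.500000); divide by 8.500000 → v2 = (1.000000, 0.823529, 0.294118)
Requested entry of v2: 28/34 = 0.82353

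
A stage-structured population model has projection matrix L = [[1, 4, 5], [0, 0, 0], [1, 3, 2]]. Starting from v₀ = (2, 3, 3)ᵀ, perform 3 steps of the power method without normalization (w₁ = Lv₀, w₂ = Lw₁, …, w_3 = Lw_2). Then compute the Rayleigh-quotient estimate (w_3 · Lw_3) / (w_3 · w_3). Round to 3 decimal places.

w1 = Lv₀ = (1·2 + 4·3 + 5·3; 0·2 + 0·3 + 0·3; 1·2 + 3·3 + 2·3) = (29, 0, 17)
w2 = Lw1 = (1·29 + 4·0 + 5·17; 0·29 + 0·0 + 0·17; 1·29 + 3·0 + 2·17) = (114, 0, 63)
w3 = Lw2 = (429, 0, 240)
Lw3 = (1629, 0, 909)
w3·Lw3 = 429·1629 + 0·0 + 240·909 = 917001; w3·w3 = 429·429 + 0·0 + 240·240 = 241641
λ ≈ 917001/241641 = 3.795

λ ≈ 3.795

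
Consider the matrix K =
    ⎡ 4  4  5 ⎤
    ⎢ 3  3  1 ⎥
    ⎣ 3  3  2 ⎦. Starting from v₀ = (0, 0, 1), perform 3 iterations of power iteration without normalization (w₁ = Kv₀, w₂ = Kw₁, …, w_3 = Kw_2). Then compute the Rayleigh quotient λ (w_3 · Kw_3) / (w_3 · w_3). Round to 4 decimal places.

λ ≈ 9.4228

w1 = Kv₀ = (5, 1, 2)
w2 = Kw1 = (34, 20, 22)
w3 = Kw2 = (326, 184, 206)
Kw3 = (3070, 1736, 1942)
w3·Kw3 = 326·3070 + 184·1736 + 206·1942 = 1720296; w3·w3 = 326·326 + 184·184 + 206·206 = 182568
λ ≈ 1720296/182568 = 9.4228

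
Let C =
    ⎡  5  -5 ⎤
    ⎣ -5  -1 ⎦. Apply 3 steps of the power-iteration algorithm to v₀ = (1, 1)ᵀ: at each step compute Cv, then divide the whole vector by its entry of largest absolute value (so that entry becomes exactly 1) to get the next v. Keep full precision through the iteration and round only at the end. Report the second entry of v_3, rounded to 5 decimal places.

1.00000

Cv0 = (0.000000, -6.000000); divide by -6.000000 → v1 = (0.000000, 1.000000)
Cv1 = (-5.000000, -1.000000); divide by -5.000000 → v2 = (1.000000, 0.200000)
Cv2 = (4.000000, -5.200000); divide by -5.200000 → v3 = (-0.769231, 1.000000)
Requested entry of v3: -156/-156 = 1.00000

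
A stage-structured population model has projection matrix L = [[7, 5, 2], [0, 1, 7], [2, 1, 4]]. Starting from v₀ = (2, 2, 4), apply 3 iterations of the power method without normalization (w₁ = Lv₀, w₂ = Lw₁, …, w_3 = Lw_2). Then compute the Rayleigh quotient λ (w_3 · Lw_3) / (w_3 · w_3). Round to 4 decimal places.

9.5581

w1 = Lv₀ = (7·2 + 5·2 + 2·4; 0·2 + 1·2 + 7·4; 2·2 + 1·2 + 4·4) = (32, 30, 22)
w2 = Lw1 = (7·32 + 5·30 + 2·22; 0·32 + 1·30 + 7·22; 2·32 + 1·30 + 4·22) = (418, 184, 182)
w3 = Lw2 = (4210, 1458, 1748)
Lw3 = (40256, 13694, 16870)
w3·Lw3 = 4210·40256 + 1458·13694 + 1748·16870 = 218932372; w3·w3 = 4210·4210 + 1458·1458 + 1748·1748 = 22905368
λ ≈ 218932372/22905368 = 9.5581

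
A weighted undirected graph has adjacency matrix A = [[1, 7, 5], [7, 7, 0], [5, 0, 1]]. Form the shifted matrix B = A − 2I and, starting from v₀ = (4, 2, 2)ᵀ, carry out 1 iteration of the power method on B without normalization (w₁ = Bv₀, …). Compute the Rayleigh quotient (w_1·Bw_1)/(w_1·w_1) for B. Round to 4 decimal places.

9.5646

B = A − 2I has rows (-1, 7, 5); (7, 5, 0); (5, 0, -1)
w1 = Bv₀ = ((-1)·4 + 7·2 + 5·2; 7·4 + 5·2 + 0·2; 5·4 + 0·2 + (-1)·2) = (20, 38, 18)
Bw1 = (336, 330, 82)
w1·Bw1 = 20736; w1·w1 = 2168; μ ≈ 20736/2168 = 9.5646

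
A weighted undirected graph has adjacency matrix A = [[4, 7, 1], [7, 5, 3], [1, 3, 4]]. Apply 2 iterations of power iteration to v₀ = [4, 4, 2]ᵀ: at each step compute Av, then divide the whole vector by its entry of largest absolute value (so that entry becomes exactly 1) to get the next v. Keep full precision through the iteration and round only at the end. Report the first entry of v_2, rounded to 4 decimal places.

Av0 = (46.00000, 54.00000, 24.00000); divide by 54.00000 → v1 = (0.85185, 1.00000, 0.44444)
Av1 = (10.85185, 12.29630, 5.62963); divide by 12.29630 → v2 = (0.88253, 1.00000, 0.45783)
Requested entry of v2: 586/664 = 0.8825

0.8825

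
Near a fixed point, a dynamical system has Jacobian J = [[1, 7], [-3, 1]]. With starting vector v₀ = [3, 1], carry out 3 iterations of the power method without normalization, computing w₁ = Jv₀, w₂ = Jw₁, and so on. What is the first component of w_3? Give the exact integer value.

-312

w1 = Jv₀ = (1·3 + 7·1; (-3)·3 + 1·1) = (10, -8)
w2 = Jw1 = (1·10 + 7·(-8); (-3)·10 + 1·(-8)) = (-46, -38)
w3 = Jw2 = (-312, 100)
The requested component of w3 is -312.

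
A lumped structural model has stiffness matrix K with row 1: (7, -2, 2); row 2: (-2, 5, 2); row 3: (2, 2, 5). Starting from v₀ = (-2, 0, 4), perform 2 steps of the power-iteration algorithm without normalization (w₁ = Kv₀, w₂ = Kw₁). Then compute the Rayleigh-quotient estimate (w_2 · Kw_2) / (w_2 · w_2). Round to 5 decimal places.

w1 = Kv₀ = (7·(-2) + (-2)·0 + 2·4; (-2)·(-2) + 5·0 + 2·4; 2·(-2) + 2·0 + 5·4) = (-6, 12, 16)
w2 = Kw1 = (7·(-6) + (-2)·12 + 2·16; (-2)·(-6) + 5·12 + 2·16; 2·(-6) + 2·12 + 5·16) = (-34, 104, 92)
Kw2 = (-262, 772, 600)
w2·Kw2 = (-34)·(-262) + 104·772 + 92·600 = 144396; w2·w2 = (-34)·(-34) + 104·104 + 92·92 = 20436
λ ≈ 144396/20436 = 7.06577

7.06577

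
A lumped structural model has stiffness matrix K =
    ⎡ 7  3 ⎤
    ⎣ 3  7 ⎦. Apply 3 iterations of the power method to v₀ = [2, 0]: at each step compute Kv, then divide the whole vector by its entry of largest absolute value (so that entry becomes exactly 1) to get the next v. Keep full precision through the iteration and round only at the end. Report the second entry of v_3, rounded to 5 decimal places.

Kv0 = (14.000000, 6.000000); divide by 14.000000 → v1 = (1.000000, 0.428571)
Kv1 = (8.285714, 6.000000); divide by 8.285714 → v2 = (1.000000, 0.724138)
Kv2 = (9.172414, 8.068966); divide by 9.172414 → v3 = (1.000000, 0.879699)
Requested entry of v3: 936/1064 = 0.87970

0.87970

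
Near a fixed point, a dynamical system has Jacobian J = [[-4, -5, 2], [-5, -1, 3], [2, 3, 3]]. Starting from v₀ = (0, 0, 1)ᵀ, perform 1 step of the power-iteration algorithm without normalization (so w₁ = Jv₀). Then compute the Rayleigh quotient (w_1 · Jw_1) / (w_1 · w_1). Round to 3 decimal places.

w1 = Jv₀ = (2, 3, 3)
Jw1 = (-17, -4, 22)
w1·Jw1 = 2·(-17) + 3·(-4) + 3·22 = 20; w1·w1 = 2·2 + 3·3 + 3·3 = 22
λ ≈ 20/22 = 0.909

λ ≈ 0.909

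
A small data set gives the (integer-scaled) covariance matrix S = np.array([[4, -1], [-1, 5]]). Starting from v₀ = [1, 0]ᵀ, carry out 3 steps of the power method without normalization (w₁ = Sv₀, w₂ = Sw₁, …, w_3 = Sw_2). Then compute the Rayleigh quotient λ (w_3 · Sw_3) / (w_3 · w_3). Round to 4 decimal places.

w1 = Sv₀ = (4, -1)
w2 = Sw1 = (17, -9)
w3 = Sw2 = (77, -62)
Sw3 = (370, -387)
w3·Sw3 = 77·370 + (-62)·(-387) = 52484; w3·w3 = 77·77 + (-62)·(-62) = 9773
λ ≈ 52484/9773 = 5.3703

λ ≈ 5.3703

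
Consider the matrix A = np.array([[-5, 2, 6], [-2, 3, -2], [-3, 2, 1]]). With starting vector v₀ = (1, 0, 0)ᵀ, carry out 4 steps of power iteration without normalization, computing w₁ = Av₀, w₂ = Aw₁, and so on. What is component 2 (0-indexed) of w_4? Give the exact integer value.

-124

w1 = Av₀ = ((-5)·1 + 2·0 + 6·0; (-2)·1 + 3·0 + (-2)·0; (-3)·1 + 2·0 + 1·0) = (-5, -2, -3)
w2 = Aw1 = ((-5)·(-5) + 2·(-2) + 6·(-3); (-2)·(-5) + 3·(-2) + (-2)·(-3); (-3)·(-5) + 2·(-2) + 1·(-3)) = (3, 10, 8)
w3 = Aw2 = (53, 8, 19)
w4 = Aw3 = (-135, -120, -124)
The requested component of w4 is -124.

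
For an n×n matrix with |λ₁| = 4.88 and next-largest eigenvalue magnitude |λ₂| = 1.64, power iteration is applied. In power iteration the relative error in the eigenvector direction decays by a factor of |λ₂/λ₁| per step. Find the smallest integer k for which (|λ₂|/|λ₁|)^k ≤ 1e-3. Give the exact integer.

7

|λ₂/λ₁| = 1.64/4.88 = 0.33607
Need k ≥ ln(1e-3) / ln(0.33607) = -6.9078 / -1.0904 ≈ 6.335
Smallest integer k satisfying the bound: 7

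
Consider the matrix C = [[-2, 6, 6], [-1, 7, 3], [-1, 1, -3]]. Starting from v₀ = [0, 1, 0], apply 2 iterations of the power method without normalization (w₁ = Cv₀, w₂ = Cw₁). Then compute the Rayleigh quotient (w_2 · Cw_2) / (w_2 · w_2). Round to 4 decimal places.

w1 = Cv₀ = ((-2)·0 + 6·1 + 6·0; (-1)·0 + 7·1 + 3·0; (-1)·0 + 1·1 + (-3)·0) = (6, 7, 1)
w2 = Cw1 = ((-2)·6 + 6·7 + 6·1; (-1)·6 + 7·7 + 3·1; (-1)·6 + 1·7 + (-3)·1) = (36, 46, -2)
Cw2 = (192, 280, 16)
w2·Cw2 = 36·192 + 46·280 + (-2)·16 = 19760; w2·w2 = 36·36 + 46·46 + (-2)·(-2) = 3416
λ ≈ 19760/3416 = 5.7845

λ ≈ 5.7845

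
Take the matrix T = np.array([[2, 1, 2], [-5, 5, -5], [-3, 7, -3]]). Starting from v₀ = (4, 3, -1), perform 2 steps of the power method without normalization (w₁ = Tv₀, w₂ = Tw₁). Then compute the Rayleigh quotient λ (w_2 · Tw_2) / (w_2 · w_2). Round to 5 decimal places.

λ ≈ 4.78947

w1 = Tv₀ = (9, 0, 12)
w2 = Tw1 = (42, -105, -63)
Tw2 = (-147, -420, -672)
w2·Tw2 = 42·(-147) + (-105)·(-420) + (-63)·(-672) = 80262; w2·w2 = 42·42 + (-105)·(-105) + (-63)·(-63) = 16758
λ ≈ 80262/16758 = 4.78947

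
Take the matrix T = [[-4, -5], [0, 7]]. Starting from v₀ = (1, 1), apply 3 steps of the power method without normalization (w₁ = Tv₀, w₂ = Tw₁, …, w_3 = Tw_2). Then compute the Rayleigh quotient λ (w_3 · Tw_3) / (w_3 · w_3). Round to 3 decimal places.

5.581

w1 = Tv₀ = ((-4)·1 + (-5)·1; 0·1 + 7·1) = (-9, 7)
w2 = Tw1 = ((-4)·(-9) + (-5)·7; 0·(-9) + 7·7) = (1, 49)
w3 = Tw2 = (-249, 343)
Tw3 = (-719, 2401)
w3·Tw3 = (-249)·(-719) + 343·2401 = 1002574; w3·w3 = (-249)·(-249) + 343·343 = 179650
λ ≈ 1002574/179650 = 5.581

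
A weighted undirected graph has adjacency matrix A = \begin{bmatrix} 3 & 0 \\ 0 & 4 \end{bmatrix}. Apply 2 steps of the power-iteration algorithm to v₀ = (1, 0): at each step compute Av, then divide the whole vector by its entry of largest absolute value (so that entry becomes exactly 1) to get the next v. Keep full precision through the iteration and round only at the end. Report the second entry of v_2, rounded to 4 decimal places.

0.0000

Av0 = (3.00000, 0.00000); divide by 3.00000 → v1 = (1.00000, 0.00000)
Av1 = (3.00000, 0.00000); divide by 3.00000 → v2 = (1.00000, 0.00000)
Requested entry of v2: 0/9 = 0.0000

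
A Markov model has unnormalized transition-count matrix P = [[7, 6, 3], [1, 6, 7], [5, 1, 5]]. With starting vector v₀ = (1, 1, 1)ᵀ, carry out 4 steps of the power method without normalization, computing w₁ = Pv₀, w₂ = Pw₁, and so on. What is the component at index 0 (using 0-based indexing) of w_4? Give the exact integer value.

41989

w1 = Pv₀ = (7·1 + 6·1 + 3·1; 1·1 + 6·1 + 7·1; 5·1 + 1·1 + 5·1) = (16, 14, 11)
w2 = Pw1 = (7·16 + 6·14 + 3·11; 1·16 + 6·14 + 7·11; 5·16 + 1·14 + 5·11) = (229, 177, 149)
w3 = Pw2 = (3112, 2334, 2067)
w4 = Pw3 = (41989, 31585, 28229)
The requested component of w4 is 41989.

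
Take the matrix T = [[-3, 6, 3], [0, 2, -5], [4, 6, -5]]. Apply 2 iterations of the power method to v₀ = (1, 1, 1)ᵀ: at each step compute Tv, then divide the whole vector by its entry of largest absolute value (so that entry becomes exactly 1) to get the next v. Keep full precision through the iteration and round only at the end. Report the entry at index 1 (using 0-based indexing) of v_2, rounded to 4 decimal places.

Tv0 = (6.00000, -3.00000, 5.00000); divide by 6.00000 → v1 = (1.00000, -0.50000, 0.83333)
Tv1 = (-3.50000, -5.16667, -3.16667); divide by -5.16667 → v2 = (0.67742, 1.00000, 0.61290)
Requested entry of v2: -31/-31 = 1.0000

1.0000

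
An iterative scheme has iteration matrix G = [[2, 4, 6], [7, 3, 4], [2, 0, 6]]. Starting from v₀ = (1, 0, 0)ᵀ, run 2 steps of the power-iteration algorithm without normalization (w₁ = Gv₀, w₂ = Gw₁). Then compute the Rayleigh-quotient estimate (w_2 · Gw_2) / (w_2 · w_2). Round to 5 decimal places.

9.93591

w1 = Gv₀ = (2, 7, 2)
w2 = Gw1 = (44, 43, 16)
Gw2 = (356, 501, 184)
w2·Gw2 = 44·356 + 43·501 + 16·184 = 40151; w2·w2 = 44·44 + 43·43 + 16·16 = 4041
λ ≈ 40151/4041 = 9.93591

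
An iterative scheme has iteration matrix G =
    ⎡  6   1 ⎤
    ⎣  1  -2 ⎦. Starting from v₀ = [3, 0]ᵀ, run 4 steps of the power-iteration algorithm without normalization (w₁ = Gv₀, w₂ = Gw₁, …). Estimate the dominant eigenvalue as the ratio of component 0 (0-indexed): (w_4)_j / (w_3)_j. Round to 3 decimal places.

λ ≈ 6.128

w1 = Gv₀ = (6·3 + 1·0; 1·3 + (-2)·0) = (18, 3)
w2 = Gw1 = (6·18 + 1·3; 1·18 + (-2)·3) = (111, 12)
w3 = Gw2 = (678, 87)
w4 = Gw3 = (4155, 504)
Ratio at component: 4155 / 678 = 6.128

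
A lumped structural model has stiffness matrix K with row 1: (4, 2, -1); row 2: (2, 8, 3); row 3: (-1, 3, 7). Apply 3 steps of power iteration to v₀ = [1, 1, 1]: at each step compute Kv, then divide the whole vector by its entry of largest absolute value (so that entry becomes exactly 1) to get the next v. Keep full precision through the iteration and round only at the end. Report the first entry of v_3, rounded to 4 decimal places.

Kv0 = (5.00000, 13.00000, 9.00000); divide by 13.00000 → v1 = (0.38462, 1.00000, 0.69231)
Kv1 = (2.84615, 10.84615, 7.46154); divide by 10.84615 → v2 = (0.26241, 1.00000, 0.68794)
Kv2 = (2.36170, 10.58865, 7.55319); divide by 10.58865 → v3 = (0.22304, 1.00000, 0.71333)
Requested entry of v3: 333/1493 = 0.2230

0.2230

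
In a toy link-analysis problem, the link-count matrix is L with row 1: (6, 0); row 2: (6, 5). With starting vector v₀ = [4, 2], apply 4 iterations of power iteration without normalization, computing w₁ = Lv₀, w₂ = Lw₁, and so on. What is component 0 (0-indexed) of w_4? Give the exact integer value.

w1 = Lv₀ = (24, 34)
w2 = Lw1 = (144, 314)
w3 = Lw2 = (864, 2434)
w4 = Lw3 = (5184, 17354)
The requested component of w4 is 5184.

5184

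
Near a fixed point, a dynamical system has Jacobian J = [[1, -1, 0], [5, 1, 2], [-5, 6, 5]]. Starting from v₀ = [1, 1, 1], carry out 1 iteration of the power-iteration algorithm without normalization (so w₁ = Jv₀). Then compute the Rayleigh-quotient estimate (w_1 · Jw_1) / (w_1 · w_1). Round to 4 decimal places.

w1 = Jv₀ = (1·1 + (-1)·1 + 0·1; 5·1 + 1·1 + 2·1; (-5)·1 + 6·1 + 5·1) = (0, 8, 6)
Jw1 = (-8, 20, 78)
w1·Jw1 = 0·(-8) + 8·20 + 6·78 = 628; w1·w1 = 0·0 + 8·8 + 6·6 = 100
λ ≈ 628/100 = 6.2800

λ ≈ 6.2800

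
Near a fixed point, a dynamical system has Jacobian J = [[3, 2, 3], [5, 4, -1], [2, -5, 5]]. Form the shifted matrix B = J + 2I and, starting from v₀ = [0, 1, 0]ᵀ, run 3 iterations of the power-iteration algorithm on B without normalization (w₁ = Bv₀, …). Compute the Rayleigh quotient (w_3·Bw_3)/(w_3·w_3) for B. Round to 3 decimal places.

B = J + 2I has rows (5, 2, 3); (5, 6, -1); (2, -5, 7)
w1 = Bv₀ = (5·0 + 2·1 + 3·0; 5·0 + 6·1 + (-1)·0; 2·0 + (-5)·1 + 7·0) = (2, 6, -5)
w2 = Bw1 = (5·2 + 2·6 + 3·(-5); 5·2 + 6·6 + (-1)·(-5); 2·2 + (-5)·6 + 7·(-5)) = (7, 51, -61)
w3 = Bw2 = (-46, 402, -668)
Bw3 = (-1430, 2850, -6778)
w3·Bw3 = 5739184; w3·w3 = 609944; μ ≈ 5739184/609944 = 9.409

μ ≈ 9.409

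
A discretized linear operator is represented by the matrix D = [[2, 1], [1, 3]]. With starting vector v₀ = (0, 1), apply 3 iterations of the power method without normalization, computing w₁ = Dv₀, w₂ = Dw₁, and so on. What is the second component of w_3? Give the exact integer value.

w1 = Dv₀ = (2·0 + 1·1; 1·0 + 3·1) = (1, 3)
w2 = Dw1 = (2·1 + 1·3; 1·1 + 3·3) = (5, 10)
w3 = Dw2 = (20, 35)
The requested component of w3 is 35.

35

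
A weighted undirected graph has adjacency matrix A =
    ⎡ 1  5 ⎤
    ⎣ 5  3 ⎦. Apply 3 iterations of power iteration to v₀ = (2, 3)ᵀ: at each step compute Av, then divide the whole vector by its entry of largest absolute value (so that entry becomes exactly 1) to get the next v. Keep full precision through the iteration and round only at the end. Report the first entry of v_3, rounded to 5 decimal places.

Av0 = (17.000000, 19.000000); divide by 19.000000 → v1 = (0.894737, 1.000000)
Av1 = (5.894737, 7.473684); divide by 7.473684 → v2 = (0.788732, 1.000000)
Av2 = (5.788732, 6.943662); divide by 6.943662 → v3 = (0.833671, 1.000000)
Requested entry of v3: 822/986 = 0.83367

0.83367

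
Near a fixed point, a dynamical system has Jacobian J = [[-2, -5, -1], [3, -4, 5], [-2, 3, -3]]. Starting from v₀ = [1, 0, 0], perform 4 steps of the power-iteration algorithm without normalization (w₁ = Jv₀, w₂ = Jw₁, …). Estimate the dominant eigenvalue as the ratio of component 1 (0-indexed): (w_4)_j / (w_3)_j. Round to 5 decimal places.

-5.10000

w1 = Jv₀ = ((-2)·1 + (-5)·0 + (-1)·0; 3·1 + (-4)·0 + 5·0; (-2)·1 + 3·0 + (-3)·0) = (-2, 3, -2)
w2 = Jw1 = ((-2)·(-2) + (-5)·3 + (-1)·(-2); 3·(-2) + (-4)·3 + 5·(-2); (-2)·(-2) + 3·3 + (-3)·(-2)) = (-9, -28, 19)
w3 = Jw2 = (139, 180, -123)
w4 = Jw3 = (-1055, -918, 631)
Ratio at component: -918 / 180 = -5.10000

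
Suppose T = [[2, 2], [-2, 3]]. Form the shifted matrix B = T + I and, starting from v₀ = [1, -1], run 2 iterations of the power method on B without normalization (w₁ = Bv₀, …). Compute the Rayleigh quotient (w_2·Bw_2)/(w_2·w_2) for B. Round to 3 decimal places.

B = T + I has rows (3, 2); (-2, 4)
w1 = Bv₀ = (3·1 + 2·(-1); (-2)·1 + 4·(-1)) = (1, -6)
w2 = Bw1 = (3·1 + 2·(-6); (-2)·1 + 4·(-6)) = (-9, -26)
Bw2 = (-79, -86)
w2·Bw2 = 2947; w2·w2 = 757; μ ≈ 2947/757 = 3.893

μ ≈ 3.893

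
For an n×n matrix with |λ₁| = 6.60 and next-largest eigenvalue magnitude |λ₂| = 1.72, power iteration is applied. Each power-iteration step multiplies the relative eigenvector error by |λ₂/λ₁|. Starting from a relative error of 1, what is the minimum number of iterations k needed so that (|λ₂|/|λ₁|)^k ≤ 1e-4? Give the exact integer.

|λ₂/λ₁| = 1.72/6.60 = 0.26061
Need k ≥ ln(1e-4) / ln(0.26061) = -9.2103 / -1.3447 ≈ 6.849
Smallest integer k satisfying the bound: 7

7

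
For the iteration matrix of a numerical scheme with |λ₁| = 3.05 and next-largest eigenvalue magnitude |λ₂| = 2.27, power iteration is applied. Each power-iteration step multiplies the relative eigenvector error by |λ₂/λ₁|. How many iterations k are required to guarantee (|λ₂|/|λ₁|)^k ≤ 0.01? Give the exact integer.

|λ₂/λ₁| = 2.27/3.05 = 0.74426
Need k ≥ ln(0.01) / ln(0.74426) = -4.6052 / -0.2954 ≈ 15.592
Smallest integer k satisfying the bound: 16

16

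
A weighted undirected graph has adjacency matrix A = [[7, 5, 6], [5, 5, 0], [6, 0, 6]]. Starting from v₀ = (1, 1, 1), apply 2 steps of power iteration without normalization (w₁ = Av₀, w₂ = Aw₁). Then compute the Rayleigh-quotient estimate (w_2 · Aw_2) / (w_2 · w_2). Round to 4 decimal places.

w1 = Av₀ = (18, 10, 12)
w2 = Aw1 = (248, 140, 180)
Aw2 = (3516, 1940, 2568)
w2·Aw2 = 248·3516 + 140·1940 + 180·2568 = 1605808; w2·w2 = 248·248 + 140·140 + 180·180 = 113504
λ ≈ 1605808/113504 = 14.1476

λ ≈ 14.1476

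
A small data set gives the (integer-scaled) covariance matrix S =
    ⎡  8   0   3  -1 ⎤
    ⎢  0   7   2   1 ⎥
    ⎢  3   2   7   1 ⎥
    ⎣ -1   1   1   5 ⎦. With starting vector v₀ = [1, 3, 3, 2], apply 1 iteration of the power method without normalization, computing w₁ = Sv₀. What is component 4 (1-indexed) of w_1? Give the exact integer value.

w1 = Sv₀ = (8·1 + 0·3 + 3·3 + (-1)·2; 0·1 + 7·3 + 2·3 + 1·2; 3·1 + 2·3 + 7·3 + 1·2; (-1)·1 + 1·3 + 1·3 + 5·2) = (15, 29, 32, 15)
The requested component of w1 is 15.

15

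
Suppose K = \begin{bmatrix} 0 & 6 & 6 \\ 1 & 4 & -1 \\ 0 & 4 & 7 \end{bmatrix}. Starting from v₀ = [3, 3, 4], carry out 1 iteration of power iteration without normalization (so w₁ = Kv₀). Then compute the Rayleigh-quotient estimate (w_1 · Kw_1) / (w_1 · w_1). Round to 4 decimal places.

7.5518

w1 = Kv₀ = (0·3 + 6·3 + 6·4; 1·3 + 4·3 + (-1)·4; 0·3 + 4·3 + 7·4) = (42, 11, 40)
Kw1 = (306, 46, 324)
w1·Kw1 = 42·306 + 11·46 + 40·324 = 26318; w1·w1 = 42·42 + 11·11 + 40·40 = 3485
λ ≈ 26318/3485 = 7.5518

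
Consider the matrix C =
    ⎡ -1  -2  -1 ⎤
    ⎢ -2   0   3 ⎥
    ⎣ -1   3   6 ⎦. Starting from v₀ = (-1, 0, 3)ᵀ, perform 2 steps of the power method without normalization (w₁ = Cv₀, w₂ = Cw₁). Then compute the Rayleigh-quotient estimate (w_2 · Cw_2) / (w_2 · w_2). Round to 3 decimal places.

w1 = Cv₀ = ((-1)·(-1) + (-2)·0 + (-1)·3; (-2)·(-1) + 0·0 + 3·3; (-1)·(-1) + 3·0 + 6·3) = (-2, 11, 19)
w2 = Cw1 = ((-1)·(-2) + (-2)·11 + (-1)·19; (-2)·(-2) + 0·11 + 3·19; (-1)·(-2) + 3·11 + 6·19) = (-39, 61, 149)
Cw2 = (-232, 525, 1116)
w2·Cw2 = (-39)·(-232) + 61·525 + 149·1116 = 207357; w2·w2 = (-39)·(-39) + 61·61 + 149·149 = 27443
λ ≈ 207357/27443 = 7.556

7.556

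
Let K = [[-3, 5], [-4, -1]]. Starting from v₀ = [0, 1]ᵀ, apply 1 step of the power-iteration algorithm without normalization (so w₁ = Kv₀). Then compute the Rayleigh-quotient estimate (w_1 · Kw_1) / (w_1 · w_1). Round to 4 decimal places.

w1 = Kv₀ = ((-3)·0 + 5·1; (-4)·0 + (-1)·1) = (5, -1)
Kw1 = (-20, -19)
w1·Kw1 = 5·(-20) + (-1)·(-19) = -81; w1·w1 = 5·5 + (-1)·(-1) = 26
λ ≈ -81/26 = -3.1154

λ ≈ -3.1154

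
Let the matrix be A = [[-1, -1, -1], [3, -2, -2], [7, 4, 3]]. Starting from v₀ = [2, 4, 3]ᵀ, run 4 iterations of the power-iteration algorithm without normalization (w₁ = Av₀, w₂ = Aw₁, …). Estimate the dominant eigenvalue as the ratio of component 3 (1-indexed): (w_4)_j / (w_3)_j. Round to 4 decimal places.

w1 = Av₀ = ((-1)·2 + (-1)·4 + (-1)·3; 3·2 + (-2)·4 + (-2)·3; 7·2 + 4·4 + 3·3) = (-9, -8, 39)
w2 = Aw1 = ((-1)·(-9) + (-1)·(-8) + (-1)·39; 3·(-9) + (-2)·(-8) + (-2)·39; 7·(-9) + 4·(-8) + 3·39) = (-22, -89, 22)
w3 = Aw2 = (89, 68, -444)
w4 = Aw3 = (287, 1019, -437)
Ratio at component: -437 / -444 = 0.9842

0.9842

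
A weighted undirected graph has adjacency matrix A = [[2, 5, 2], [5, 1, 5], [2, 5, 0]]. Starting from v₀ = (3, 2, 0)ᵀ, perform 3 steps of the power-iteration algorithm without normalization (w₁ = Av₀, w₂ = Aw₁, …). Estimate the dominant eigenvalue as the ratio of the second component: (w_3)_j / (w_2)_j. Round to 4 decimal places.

w1 = Av₀ = (16, 17, 16)
w2 = Aw1 = (149, 177, 117)
w3 = Aw2 = (1417, 1507, 1183)
Ratio at component: 1507 / 177 = 8.5141

8.5141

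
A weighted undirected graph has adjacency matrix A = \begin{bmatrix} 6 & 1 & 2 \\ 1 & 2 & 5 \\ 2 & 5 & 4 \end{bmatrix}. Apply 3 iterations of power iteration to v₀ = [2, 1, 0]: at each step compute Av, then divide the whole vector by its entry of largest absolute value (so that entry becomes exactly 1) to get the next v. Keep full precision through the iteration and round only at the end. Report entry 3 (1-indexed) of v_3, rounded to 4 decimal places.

1.0000

Av0 = (13.00000, 4.00000, 9.00000); divide by 13.00000 → v1 = (1.00000, 0.30769, 0.69231)
Av1 = (7.69231, 5.07692, 6.30769); divide by 7.69231 → v2 = (1.00000, 0.66000, 0.82000)
Av2 = (8.30000, 6.42000, 8.58000); divide by 8.58000 → v3 = (0.96737, 0.74825, 1.00000)
Requested entry of v3: 858/858 = 1.0000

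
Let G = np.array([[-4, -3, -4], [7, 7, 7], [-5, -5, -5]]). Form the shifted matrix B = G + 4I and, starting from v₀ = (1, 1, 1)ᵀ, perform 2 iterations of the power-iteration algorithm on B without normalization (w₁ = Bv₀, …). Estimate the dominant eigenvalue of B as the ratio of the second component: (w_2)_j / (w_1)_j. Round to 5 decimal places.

B = G + 4I has rows (0, -3, -4); (7, 11, 7); (-5, -5, -1)
w1 = Bv₀ = (0·1 + (-3)·1 + (-4)·1; 7·1 + 11·1 + 7·1; (-5)·1 + (-5)·1 + (-1)·1) = (-7, 25, -11)
w2 = Bw1 = (0·(-7) + (-3)·25 + (-4)·(-11); 7·(-7) + 11·25 + 7·(-11); (-5)·(-7) + (-5)·25 + (-1)·(-11)) = (-31, 149, -79)
Ratio: 149/25 = 5.96000

5.96000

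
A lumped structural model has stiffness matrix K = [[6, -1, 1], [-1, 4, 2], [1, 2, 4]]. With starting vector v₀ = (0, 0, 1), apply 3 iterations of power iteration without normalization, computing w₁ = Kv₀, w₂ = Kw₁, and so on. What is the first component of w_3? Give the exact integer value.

w1 = Kv₀ = (6·0 + (-1)·0 + 1·1; (-1)·0 + 4·0 + 2·1; 1·0 + 2·0 + 4·1) = (1, 2, 4)
w2 = Kw1 = (6·1 + (-1)·2 + 1·4; (-1)·1 + 4·2 + 2·4; 1·1 + 2·2 + 4·4) = (8, 15, 21)
w3 = Kw2 = (54, 94, 122)
The requested component of w3 is 54.

54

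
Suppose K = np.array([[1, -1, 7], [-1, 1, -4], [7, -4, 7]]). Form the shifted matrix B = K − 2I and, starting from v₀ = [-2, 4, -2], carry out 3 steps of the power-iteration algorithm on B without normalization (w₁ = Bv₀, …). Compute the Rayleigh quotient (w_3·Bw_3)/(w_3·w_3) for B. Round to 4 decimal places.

μ ≈ 10.8152

B = K − 2I has rows (-1, -1, 7); (-1, -1, -4); (7, -4, 5)
w1 = Bv₀ = (-16, 6, -40)
w2 = Bw1 = (-270, 170, -336)
w3 = Bw2 = (-2252, 1444, -4250)
Bw3 = (-28942, 17808, -42790)
w3·Bw3 = 272749636; w3·w3 = 25219140; μ ≈ 272749636/25219140 = 10.8152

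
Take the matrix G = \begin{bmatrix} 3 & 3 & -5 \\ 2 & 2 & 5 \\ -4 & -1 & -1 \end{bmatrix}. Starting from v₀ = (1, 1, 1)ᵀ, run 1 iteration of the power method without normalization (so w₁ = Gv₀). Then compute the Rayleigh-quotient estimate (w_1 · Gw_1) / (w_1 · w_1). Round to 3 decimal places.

0.102

w1 = Gv₀ = (1, 9, -6)
Gw1 = (60, -10, -7)
w1·Gw1 = 1·60 + 9·(-10) + (-6)·(-7) = 12; w1·w1 = 1·1 + 9·9 + (-6)·(-6) = 118
λ ≈ 12/118 = 0.102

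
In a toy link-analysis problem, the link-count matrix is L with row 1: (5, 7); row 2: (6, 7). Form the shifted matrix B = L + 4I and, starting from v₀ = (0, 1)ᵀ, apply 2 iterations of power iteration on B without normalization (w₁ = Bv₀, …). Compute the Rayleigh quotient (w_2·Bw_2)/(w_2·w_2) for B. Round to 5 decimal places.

B = L + 4I has rows (9, 7); (6, 11)
w1 = Bv₀ = (7, 11)
w2 = Bw1 = (140, 163)
Bw2 = (2401, 2633)
w2·Bw2 = 765319; w2·w2 = 46169; μ ≈ 765319/46169 = 16.57647

16.57647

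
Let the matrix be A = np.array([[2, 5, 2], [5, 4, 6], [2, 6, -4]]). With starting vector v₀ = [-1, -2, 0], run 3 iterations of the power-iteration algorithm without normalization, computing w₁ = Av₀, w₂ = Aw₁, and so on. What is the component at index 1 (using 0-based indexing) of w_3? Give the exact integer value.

-1645

w1 = Av₀ = (-12, -13, -14)
w2 = Aw1 = (-117, -196, -46)
w3 = Aw2 = (-1306, -1645, -1226)
The requested component of w3 is -1645.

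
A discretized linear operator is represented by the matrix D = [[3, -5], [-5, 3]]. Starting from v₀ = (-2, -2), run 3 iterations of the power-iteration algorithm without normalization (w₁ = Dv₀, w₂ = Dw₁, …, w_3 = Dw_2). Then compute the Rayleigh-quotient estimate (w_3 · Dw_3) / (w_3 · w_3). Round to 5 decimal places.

-2.00000

w1 = Dv₀ = (3·(-2) + (-5)·(-2); (-5)·(-2) + 3·(-2)) = (4, 4)
w2 = Dw1 = (3·4 + (-5)·4; (-5)·4 + 3·4) = (-8, -8)
w3 = Dw2 = (16, 16)
Dw3 = (-32, -32)
w3·Dw3 = 16·(-32) + 16·(-32) = -1024; w3·w3 = 16·16 + 16·16 = 512
λ ≈ -1024/512 = -2.00000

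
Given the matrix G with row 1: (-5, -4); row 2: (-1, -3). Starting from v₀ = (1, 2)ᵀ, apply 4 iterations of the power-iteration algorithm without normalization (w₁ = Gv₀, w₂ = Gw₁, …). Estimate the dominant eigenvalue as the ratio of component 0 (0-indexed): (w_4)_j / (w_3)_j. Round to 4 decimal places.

-6.2978

w1 = Gv₀ = ((-5)·1 + (-4)·2; (-1)·1 + (-3)·2) = (-13, -7)
w2 = Gw1 = ((-5)·(-13) + (-4)·(-7); (-1)·(-13) + (-3)·(-7)) = (93, 34)
w3 = Gw2 = (-601, -195)
w4 = Gw3 = (3785, 1186)
Ratio at component: 3785 / -601 = -6.2978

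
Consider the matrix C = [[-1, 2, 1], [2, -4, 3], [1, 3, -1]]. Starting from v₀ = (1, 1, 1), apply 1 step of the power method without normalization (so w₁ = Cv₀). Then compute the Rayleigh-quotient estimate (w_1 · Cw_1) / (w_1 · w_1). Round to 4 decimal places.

λ ≈ 1.5000

w1 = Cv₀ = ((-1)·1 + 2·1 + 1·1; 2·1 + (-4)·1 + 3·1; 1·1 + 3·1 + (-1)·1) = (2, 1, 3)
Cw1 = (3, 9, 2)
w1·Cw1 = 2·3 + 1·9 + 3·2 = 21; w1·w1 = 2·2 + 1·1 + 3·3 = 14
λ ≈ 21/14 = 1.5000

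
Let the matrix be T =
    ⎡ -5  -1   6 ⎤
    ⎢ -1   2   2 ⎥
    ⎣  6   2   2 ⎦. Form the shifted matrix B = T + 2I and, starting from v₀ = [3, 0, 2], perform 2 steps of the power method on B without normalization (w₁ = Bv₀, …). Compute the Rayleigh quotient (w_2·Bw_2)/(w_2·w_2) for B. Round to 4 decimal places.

μ ≈ 5.9961

B = T + 2I has rows (-3, -1, 6); (-1, 4, 2); (6, 2, 4)
w1 = Bv₀ = ((-3)·3 + (-1)·0 + 6·2; (-1)·3 + 4·0 + 2·2; 6·3 + 2·0 + 4·2) = (3, 1, 26)
w2 = Bw1 = ((-3)·3 + (-1)·1 + 6·26; (-1)·3 + 4·1 + 2·26; 6·3 + 2·1 + 4·26) = (146, 53, 124)
Bw2 = (253, 314, 1478)
w2·Bw2 = 236852; w2·w2 = 39501; μ ≈ 236852/39501 = 5.9961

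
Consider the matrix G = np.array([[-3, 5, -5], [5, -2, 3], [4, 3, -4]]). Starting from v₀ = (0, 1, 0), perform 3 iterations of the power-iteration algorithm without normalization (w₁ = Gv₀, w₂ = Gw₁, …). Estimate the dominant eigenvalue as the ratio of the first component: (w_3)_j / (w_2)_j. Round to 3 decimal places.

λ ≈ -7.500

w1 = Gv₀ = ((-3)·0 + 5·1 + (-5)·0; 5·0 + (-2)·1 + 3·0; 4·0 + 3·1 + (-4)·0) = (5, -2, 3)
w2 = Gw1 = ((-3)·5 + 5·(-2) + (-5)·3; 5·5 + (-2)·(-2) + 3·3; 4·5 + 3·(-2) + (-4)·3) = (-40, 38, 2)
w3 = Gw2 = (300, -270, -54)
Ratio at component: 300 / -40 = -7.500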